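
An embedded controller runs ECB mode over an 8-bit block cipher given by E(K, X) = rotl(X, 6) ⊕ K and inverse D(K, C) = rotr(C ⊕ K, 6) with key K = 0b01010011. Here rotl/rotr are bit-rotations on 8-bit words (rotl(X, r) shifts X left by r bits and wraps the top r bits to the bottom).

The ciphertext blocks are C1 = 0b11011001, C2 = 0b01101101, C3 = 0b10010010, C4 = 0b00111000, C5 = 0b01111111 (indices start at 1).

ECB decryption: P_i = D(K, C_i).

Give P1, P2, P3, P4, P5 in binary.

P1 = 0b00101010, P2 = 0b11111000, P3 = 0b00000111, P4 = 0b10101101, P5 = 0b10110000

P1: D(K, 0b11011001) = 0b00101010.
P2: D(K, 0b01101101) = 0b11111000.
P3: D(K, 0b10010010) = 0b00000111.
P4: D(K, 0b00111000) = 0b10101101.
P5: D(K, 0b01111111) = 0b10110000.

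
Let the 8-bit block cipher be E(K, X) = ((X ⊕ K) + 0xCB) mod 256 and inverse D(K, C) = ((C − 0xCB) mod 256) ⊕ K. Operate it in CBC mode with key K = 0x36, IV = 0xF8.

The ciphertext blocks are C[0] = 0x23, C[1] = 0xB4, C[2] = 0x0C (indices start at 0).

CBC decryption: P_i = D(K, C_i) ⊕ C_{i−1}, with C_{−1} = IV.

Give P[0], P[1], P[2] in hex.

P[0] = 0x96, P[1] = 0xFC, P[2] = 0xC3

P[0]: D(K, 0x23) = 0x6E; 0x6E ⊕ 0xF8 = 0x96.
P[1]: D(K, 0xB4) = 0xDF; 0xDF ⊕ 0x23 = 0xFC.
P[2]: D(K, 0x0C) = 0x77; 0x77 ⊕ 0xB4 = 0xC3.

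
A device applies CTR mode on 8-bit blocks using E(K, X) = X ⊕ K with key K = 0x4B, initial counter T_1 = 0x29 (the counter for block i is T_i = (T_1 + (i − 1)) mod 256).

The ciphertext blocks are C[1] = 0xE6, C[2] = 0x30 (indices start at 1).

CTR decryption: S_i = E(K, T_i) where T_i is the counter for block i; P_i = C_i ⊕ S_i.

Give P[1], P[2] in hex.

P[1]: T = 0x29, S = E(K, T) = 0x62; 0xE6 ⊕ 0x62 = 0x84.
P[2]: T = 0x2A, S = E(K, T) = 0x61; 0x30 ⊕ 0x61 = 0x51.

P[1] = 0x84, P[2] = 0x51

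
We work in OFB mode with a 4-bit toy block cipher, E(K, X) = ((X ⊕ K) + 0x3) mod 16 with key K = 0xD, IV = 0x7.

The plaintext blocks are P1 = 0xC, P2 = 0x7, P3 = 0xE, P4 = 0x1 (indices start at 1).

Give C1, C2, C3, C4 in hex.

C1 = 0x1, C2 = 0x4, C3 = 0xF, C4 = 0xE

OFB encryption: S_i = E(K, S_{i−1}) with S_{0} = IV; C_i = P_i ⊕ S_i.
C1: S = E(K, 0x7) = 0xD; 0xC ⊕ 0xD = 0x1.
C2: S = E(K, 0xD) = 0x3; 0x7 ⊕ 0x3 = 0x4.
C3: S = E(K, 0x3) = 0x1; 0xE ⊕ 0x1 = 0xF.
C4: S = E(K, 0x1) = 0xF; 0x1 ⊕ 0xF = 0xE.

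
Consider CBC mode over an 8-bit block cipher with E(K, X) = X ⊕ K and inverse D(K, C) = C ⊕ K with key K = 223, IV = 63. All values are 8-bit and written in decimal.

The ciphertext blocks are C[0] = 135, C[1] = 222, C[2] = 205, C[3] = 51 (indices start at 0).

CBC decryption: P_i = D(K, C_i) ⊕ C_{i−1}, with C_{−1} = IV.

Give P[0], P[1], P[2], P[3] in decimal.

P[0] = 103, P[1] = 134, P[2] = 204, P[3] = 33

P[0]: D(K, 135) = 88; 88 ⊕ 63 = 103.
P[1]: D(K, 222) = 1; 1 ⊕ 135 = 134.
P[2]: D(K, 205) = 18; 18 ⊕ 222 = 204.
P[3]: D(K, 51) = 236; 236 ⊕ 205 = 33.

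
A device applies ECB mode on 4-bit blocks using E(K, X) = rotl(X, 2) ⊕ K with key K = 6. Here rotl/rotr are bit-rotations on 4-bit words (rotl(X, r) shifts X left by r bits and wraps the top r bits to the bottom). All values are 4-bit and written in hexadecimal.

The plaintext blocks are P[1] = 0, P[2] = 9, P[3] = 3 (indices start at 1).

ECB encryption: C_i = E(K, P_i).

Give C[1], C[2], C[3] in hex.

C[1] = 6, C[2] = 0, C[3] = A

C[1]: E(K, 0) = 6.
C[2]: E(K, 9) = 0.
C[3]: E(K, 3) = A.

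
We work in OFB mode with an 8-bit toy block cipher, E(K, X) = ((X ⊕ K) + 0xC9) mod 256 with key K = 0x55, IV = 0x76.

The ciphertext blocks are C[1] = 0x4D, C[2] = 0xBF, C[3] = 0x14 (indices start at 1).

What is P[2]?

P[2] = 0x3D

OFB decryption: S_i = E(K, S_{i−1}) with S_{0} = IV; P_i = C_i ⊕ S_i.
P[1]: S = E(K, 0x76) = 0xEC; 0x4D ⊕ 0xEC = 0xA1.
P[2]: S = E(K, 0xEC) = 0x82; 0xBF ⊕ 0x82 = 0x3D.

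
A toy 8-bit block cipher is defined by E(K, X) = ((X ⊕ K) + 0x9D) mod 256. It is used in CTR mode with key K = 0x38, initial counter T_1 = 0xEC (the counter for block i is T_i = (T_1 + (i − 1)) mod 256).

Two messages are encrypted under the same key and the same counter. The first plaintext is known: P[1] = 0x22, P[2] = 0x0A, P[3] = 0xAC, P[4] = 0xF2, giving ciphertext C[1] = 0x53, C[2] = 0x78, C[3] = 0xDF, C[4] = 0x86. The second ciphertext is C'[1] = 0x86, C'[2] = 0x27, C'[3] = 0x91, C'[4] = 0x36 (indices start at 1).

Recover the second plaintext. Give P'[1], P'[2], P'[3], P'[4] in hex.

In CTR with a reused counter, both messages share the same keystream S_i, so C_i ⊕ C'_i = P_i ⊕ P'_i and thus P'_i = P_i ⊕ C_i ⊕ C'_i.
P'[1]: 0x22 ⊕ 0x53 ⊕ 0x86 = 0xF7.
P'[2]: 0x0A ⊕ 0x78 ⊕ 0x27 = 0x55.
P'[3]: 0xAC ⊕ 0xDF ⊕ 0x91 = 0xE2.
P'[4]: 0xF2 ⊕ 0x86 ⊕ 0x36 = 0x42.

P'[1] = 0xF7, P'[2] = 0x55, P'[3] = 0xE2, P'[4] = 0x42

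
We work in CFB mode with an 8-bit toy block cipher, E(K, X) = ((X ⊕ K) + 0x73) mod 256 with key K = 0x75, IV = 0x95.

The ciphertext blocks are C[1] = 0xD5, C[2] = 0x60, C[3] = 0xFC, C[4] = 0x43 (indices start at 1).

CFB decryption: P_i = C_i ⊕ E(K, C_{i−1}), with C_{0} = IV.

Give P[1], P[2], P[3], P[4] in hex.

P[1] = 0x86, P[2] = 0x73, P[3] = 0x74, P[4] = 0xBF

P[1]: E(K, 0x95) = 0x53; 0xD5 ⊕ 0x53 = 0x86.
P[2]: E(K, 0xD5) = 0x13; 0x60 ⊕ 0x13 = 0x73.
P[3]: E(K, 0x60) = 0x88; 0xFC ⊕ 0x88 = 0x74.
P[4]: E(K, 0xFC) = 0xFC; 0x43 ⊕ 0xFC = 0xBF.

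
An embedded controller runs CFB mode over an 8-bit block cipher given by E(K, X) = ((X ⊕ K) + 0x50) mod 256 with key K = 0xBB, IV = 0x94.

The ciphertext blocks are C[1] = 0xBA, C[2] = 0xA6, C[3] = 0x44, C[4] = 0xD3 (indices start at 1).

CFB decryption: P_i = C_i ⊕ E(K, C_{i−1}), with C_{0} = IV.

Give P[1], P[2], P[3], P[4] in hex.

P[1] = 0xC5, P[2] = 0xF7, P[3] = 0x29, P[4] = 0x9C

P[1]: E(K, 0x94) = 0x7F; 0xBA ⊕ 0x7F = 0xC5.
P[2]: E(K, 0xBA) = 0x51; 0xA6 ⊕ 0x51 = 0xF7.
P[3]: E(K, 0xA6) = 0x6D; 0x44 ⊕ 0x6D = 0x29.
P[4]: E(K, 0x44) = 0x4F; 0xD3 ⊕ 0x4F = 0x9C.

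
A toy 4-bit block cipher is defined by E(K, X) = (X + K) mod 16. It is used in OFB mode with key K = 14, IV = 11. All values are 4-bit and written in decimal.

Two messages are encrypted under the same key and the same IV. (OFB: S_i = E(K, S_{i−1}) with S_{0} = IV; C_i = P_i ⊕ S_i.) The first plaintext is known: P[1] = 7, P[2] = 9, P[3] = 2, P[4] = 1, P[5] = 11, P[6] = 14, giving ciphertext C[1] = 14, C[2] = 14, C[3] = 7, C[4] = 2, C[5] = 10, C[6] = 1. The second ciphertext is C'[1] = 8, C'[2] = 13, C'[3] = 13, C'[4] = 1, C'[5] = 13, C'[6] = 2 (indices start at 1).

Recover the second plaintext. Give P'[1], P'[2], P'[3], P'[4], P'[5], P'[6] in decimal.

P'[1] = 1, P'[2] = 10, P'[3] = 8, P'[4] = 2, P'[5] = 12, P'[6] = 13

In OFB with a reused IV, both messages share the same keystream S_i, so C_i ⊕ C'_i = P_i ⊕ P'_i and thus P'_i = P_i ⊕ C_i ⊕ C'_i.
P'[1]: 7 ⊕ 14 ⊕ 8 = 1.
P'[2]: 9 ⊕ 14 ⊕ 13 = 10.
P'[3]: 2 ⊕ 7 ⊕ 13 = 8.
P'[4]: 1 ⊕ 2 ⊕ 1 = 2.
P'[5]: 11 ⊕ 10 ⊕ 13 = 12.
P'[6]: 14 ⊕ 1 ⊕ 2 = 13.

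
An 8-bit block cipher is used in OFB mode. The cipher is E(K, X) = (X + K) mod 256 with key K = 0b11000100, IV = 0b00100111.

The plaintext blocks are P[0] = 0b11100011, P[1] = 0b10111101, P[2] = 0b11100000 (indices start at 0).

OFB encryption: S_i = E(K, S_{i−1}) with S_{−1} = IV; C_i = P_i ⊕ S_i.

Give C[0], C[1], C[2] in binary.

C[0]: S = E(K, 0b00100111) = 0b11101011; 0b11100011 ⊕ 0b11101011 = 0b00001000.
C[1]: S = E(K, 0b11101011) = 0b10101111; 0b10111101 ⊕ 0b10101111 = 0b00010010.
C[2]: S = E(K, 0b10101111) = 0b01110011; 0b11100000 ⊕ 0b01110011 = 0b10010011.

C[0] = 0b00001000, C[1] = 0b00010010, C[2] = 0b10010011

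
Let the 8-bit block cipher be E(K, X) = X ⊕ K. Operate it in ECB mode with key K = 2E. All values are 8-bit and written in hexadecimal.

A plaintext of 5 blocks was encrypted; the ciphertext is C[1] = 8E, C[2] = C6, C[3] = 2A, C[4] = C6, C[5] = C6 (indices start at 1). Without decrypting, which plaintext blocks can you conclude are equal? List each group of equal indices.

ECB encrypts each block independently with the same key, so equal ciphertext blocks imply equal plaintext blocks.
C[2] = C[4] = C[5] = C6, so P[2] = P[4] = P[5].

P[2] = P[4] = P[5]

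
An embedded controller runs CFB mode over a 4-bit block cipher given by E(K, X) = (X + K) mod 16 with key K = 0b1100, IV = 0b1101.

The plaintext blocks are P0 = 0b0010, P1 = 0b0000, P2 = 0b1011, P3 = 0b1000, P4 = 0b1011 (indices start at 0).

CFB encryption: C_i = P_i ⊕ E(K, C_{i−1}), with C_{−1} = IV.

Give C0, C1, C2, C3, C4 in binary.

C0 = 0b1011, C1 = 0b0111, C2 = 0b1000, C3 = 0b1100, C4 = 0b0011

C0: E(K, 0b1101) = 0b1001; 0b0010 ⊕ 0b1001 = 0b1011.
C1: E(K, 0b1011) = 0b0111; 0b0000 ⊕ 0b0111 = 0b0111.
C2: E(K, 0b0111) = 0b0011; 0b1011 ⊕ 0b0011 = 0b1000.
C3: E(K, 0b1000) = 0b0100; 0b1000 ⊕ 0b0100 = 0b1100.
C4: E(K, 0b1100) = 0b1000; 0b1011 ⊕ 0b1000 = 0b0011.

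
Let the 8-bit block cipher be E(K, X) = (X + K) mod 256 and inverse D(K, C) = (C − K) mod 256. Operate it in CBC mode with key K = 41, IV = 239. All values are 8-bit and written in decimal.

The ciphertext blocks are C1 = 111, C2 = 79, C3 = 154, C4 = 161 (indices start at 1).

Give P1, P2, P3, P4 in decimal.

CBC decryption: P_i = D(K, C_i) ⊕ C_{i−1}, with C_{0} = IV.
P1: D(K, 111) = 70; 70 ⊕ 239 = 169.
P2: D(K, 79) = 38; 38 ⊕ 111 = 73.
P3: D(K, 154) = 113; 113 ⊕ 79 = 62.
P4: D(K, 161) = 120; 120 ⊕ 154 = 226.

P1 = 169, P2 = 73, P3 = 62, P4 = 226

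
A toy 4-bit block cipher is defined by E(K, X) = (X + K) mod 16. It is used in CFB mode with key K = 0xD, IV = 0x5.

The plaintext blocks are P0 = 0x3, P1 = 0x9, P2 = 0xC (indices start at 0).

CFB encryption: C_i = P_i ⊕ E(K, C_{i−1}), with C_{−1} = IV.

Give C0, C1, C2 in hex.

C0: E(K, 0x5) = 0x2; 0x3 ⊕ 0x2 = 0x1.
C1: E(K, 0x1) = 0xE; 0x9 ⊕ 0xE = 0x7.
C2: E(K, 0x7) = 0x4; 0xC ⊕ 0x4 = 0x8.

C0 = 0x1, C1 = 0x7, C2 = 0x8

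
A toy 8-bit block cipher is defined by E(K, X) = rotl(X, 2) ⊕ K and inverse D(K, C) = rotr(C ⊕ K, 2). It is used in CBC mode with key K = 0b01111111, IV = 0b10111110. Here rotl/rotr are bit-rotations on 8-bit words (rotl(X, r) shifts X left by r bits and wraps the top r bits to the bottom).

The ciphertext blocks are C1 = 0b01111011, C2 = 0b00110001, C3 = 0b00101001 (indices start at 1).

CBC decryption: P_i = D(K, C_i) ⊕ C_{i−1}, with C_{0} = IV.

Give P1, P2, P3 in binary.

P1 = 0b10111111, P2 = 0b11101000, P3 = 0b10100100

P1: D(K, 0b01111011) = 0b00000001; 0b00000001 ⊕ 0b10111110 = 0b10111111.
P2: D(K, 0b00110001) = 0b10010011; 0b10010011 ⊕ 0b01111011 = 0b11101000.
P3: D(K, 0b00101001) = 0b10010101; 0b10010101 ⊕ 0b00110001 = 0b10100100.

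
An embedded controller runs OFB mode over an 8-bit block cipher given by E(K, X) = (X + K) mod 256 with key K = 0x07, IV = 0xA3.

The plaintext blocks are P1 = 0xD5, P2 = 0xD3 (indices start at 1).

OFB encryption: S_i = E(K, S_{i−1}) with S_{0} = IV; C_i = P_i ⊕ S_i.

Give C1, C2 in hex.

C1: S = E(K, 0xA3) = 0xAA; 0xD5 ⊕ 0xAA = 0x7F.
C2: S = E(K, 0xAA) = 0xB1; 0xD3 ⊕ 0xB1 = 0x62.

C1 = 0x7F, C2 = 0x62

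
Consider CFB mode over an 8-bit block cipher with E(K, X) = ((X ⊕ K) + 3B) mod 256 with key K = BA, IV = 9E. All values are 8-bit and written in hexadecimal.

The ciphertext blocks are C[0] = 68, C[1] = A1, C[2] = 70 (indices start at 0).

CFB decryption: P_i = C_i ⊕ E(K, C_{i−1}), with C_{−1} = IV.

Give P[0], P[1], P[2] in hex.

P[0]: E(K, 9E) = 5F; 68 ⊕ 5F = 37.
P[1]: E(K, 68) = 0D; A1 ⊕ 0D = AC.
P[2]: E(K, A1) = 56; 70 ⊕ 56 = 26.

P[0] = 37, P[1] = AC, P[2] = 26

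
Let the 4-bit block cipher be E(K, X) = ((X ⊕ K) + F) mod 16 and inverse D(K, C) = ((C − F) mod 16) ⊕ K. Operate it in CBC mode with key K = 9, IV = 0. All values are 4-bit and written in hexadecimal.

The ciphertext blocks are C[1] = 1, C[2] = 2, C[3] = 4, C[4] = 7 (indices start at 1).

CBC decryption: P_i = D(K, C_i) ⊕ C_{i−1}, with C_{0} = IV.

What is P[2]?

P[2]: D(K, 2) = A; A ⊕ 1 = B.

P[2] = B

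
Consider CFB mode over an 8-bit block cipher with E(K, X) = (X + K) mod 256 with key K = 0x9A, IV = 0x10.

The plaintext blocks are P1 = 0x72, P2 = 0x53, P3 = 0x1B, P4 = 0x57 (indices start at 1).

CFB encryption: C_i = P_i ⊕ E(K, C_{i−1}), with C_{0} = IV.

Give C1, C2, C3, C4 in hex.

C1 = 0xD8, C2 = 0x21, C3 = 0xA0, C4 = 0x6D

C1: E(K, 0x10) = 0xAA; 0x72 ⊕ 0xAA = 0xD8.
C2: E(K, 0xD8) = 0x72; 0x53 ⊕ 0x72 = 0x21.
C3: E(K, 0x21) = 0xBB; 0x1B ⊕ 0xBB = 0xA0.
C4: E(K, 0xA0) = 0x3A; 0x57 ⊕ 0x3A = 0x6D.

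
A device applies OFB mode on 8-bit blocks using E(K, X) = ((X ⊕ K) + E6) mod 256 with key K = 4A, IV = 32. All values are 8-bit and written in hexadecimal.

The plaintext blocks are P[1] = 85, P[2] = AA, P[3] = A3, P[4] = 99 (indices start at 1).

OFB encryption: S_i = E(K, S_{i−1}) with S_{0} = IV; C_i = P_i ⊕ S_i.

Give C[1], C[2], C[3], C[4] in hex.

C[1]: S = E(K, 32) = 5E; 85 ⊕ 5E = DB.
C[2]: S = E(K, 5E) = FA; AA ⊕ FA = 50.
C[3]: S = E(K, FA) = 96; A3 ⊕ 96 = 35.
C[4]: S = E(K, 96) = C2; 99 ⊕ C2 = 5B.

C[1] = DB, C[2] = 50, C[3] = 35, C[4] = 5B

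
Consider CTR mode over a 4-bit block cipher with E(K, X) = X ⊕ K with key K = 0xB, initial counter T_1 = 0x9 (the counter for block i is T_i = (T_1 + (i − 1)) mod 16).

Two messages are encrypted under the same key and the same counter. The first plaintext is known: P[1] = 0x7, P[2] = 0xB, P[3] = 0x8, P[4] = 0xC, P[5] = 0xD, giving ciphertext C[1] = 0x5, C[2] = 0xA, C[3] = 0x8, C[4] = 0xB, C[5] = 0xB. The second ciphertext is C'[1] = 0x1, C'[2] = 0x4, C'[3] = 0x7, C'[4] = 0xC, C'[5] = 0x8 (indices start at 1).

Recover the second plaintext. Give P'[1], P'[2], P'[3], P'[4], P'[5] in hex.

P'[1] = 0x3, P'[2] = 0x5, P'[3] = 0x7, P'[4] = 0xB, P'[5] = 0xE

In CTR with a reused counter, both messages share the same keystream S_i, so C_i ⊕ C'_i = P_i ⊕ P'_i and thus P'_i = P_i ⊕ C_i ⊕ C'_i.
P'[1]: 0x7 ⊕ 0x5 ⊕ 0x1 = 0x3.
P'[2]: 0xB ⊕ 0xA ⊕ 0x4 = 0x5.
P'[3]: 0x8 ⊕ 0x8 ⊕ 0x7 = 0x7.
P'[4]: 0xC ⊕ 0xB ⊕ 0xC = 0xB.
P'[5]: 0xD ⊕ 0xB ⊕ 0x8 = 0xE.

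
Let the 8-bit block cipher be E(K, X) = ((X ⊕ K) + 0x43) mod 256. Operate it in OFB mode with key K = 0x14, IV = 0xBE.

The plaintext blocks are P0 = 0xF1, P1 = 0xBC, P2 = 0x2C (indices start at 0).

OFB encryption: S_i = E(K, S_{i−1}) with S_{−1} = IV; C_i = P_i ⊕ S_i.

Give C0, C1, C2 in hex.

C0 = 0x1C, C1 = 0x80, C2 = 0x47

C0: S = E(K, 0xBE) = 0xED; 0xF1 ⊕ 0xED = 0x1C.
C1: S = E(K, 0xED) = 0x3C; 0xBC ⊕ 0x3C = 0x80.
C2: S = E(K, 0x3C) = 0x6B; 0x2C ⊕ 0x6B = 0x47.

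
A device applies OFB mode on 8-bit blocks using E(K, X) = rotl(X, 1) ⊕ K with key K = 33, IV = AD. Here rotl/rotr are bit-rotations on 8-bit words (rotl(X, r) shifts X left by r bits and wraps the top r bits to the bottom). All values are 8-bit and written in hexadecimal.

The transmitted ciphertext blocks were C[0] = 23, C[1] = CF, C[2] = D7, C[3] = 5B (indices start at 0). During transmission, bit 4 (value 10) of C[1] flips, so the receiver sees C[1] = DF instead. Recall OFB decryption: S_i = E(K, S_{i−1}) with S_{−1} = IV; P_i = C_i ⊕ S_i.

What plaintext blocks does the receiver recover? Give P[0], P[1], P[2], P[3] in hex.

Only C[1] changed, to DF. In OFB, a change in C_i flips the same bit in P_i only; the keystream is unaffected. Decrypting the received ciphertext:
P[0]: S = E(K, AD) = 68; 23 ⊕ 68 = 4B.
P[1]: S = E(K, 68) = E3; DF ⊕ E3 = 3C.
P[2]: S = E(K, E3) = F4; D7 ⊕ F4 = 23.
P[3]: S = E(K, F4) = DA; 5B ⊕ DA = 81.
Blocks that differ from the original plaintext: P[1].

P[0] = 4B, P[1] = 3C, P[2] = 23, P[3] = 81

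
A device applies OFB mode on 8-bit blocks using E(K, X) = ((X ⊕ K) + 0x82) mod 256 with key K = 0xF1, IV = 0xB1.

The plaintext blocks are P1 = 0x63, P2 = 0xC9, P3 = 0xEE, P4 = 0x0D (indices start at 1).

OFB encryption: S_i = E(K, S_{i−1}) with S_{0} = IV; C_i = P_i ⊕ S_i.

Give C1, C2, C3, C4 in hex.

C1: S = E(K, 0xB1) = 0xC2; 0x63 ⊕ 0xC2 = 0xA1.
C2: S = E(K, 0xC2) = 0xB5; 0xC9 ⊕ 0xB5 = 0x7C.
C3: S = E(K, 0xB5) = 0xC6; 0xEE ⊕ 0xC6 = 0x28.
C4: S = E(K, 0xC6) = 0xB9; 0x0D ⊕ 0xB9 = 0xB4.

C1 = 0xA1, C2 = 0x7C, C3 = 0x28, C4 = 0xB4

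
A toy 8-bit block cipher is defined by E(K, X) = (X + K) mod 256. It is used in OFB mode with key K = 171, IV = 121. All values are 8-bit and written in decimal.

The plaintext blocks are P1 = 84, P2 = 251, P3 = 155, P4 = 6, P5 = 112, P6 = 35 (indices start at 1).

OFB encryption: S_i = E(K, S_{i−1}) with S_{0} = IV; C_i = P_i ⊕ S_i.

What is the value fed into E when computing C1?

C1: S = E(K, 121) = 36; 84 ⊕ 36 = 112.
So the input to E for block 1 is 121.

121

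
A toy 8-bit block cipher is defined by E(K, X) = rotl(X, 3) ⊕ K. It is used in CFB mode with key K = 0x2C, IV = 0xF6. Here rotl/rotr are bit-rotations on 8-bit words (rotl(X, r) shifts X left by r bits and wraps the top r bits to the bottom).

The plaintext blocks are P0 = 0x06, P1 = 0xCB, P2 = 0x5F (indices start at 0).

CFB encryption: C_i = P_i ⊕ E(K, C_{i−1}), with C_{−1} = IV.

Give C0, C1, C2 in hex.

C0: E(K, 0xF6) = 0x9B; 0x06 ⊕ 0x9B = 0x9D.
C1: E(K, 0x9D) = 0xC0; 0xCB ⊕ 0xC0 = 0x0B.
C2: E(K, 0x0B) = 0x74; 0x5F ⊕ 0x74 = 0x2B.

C0 = 0x9D, C1 = 0x0B, C2 = 0x2B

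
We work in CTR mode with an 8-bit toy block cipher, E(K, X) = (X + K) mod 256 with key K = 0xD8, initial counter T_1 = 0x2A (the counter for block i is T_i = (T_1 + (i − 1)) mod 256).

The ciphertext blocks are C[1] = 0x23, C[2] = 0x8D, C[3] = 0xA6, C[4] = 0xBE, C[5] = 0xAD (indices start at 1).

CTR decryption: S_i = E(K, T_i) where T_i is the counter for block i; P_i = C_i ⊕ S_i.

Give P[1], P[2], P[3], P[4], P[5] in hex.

P[1] = 0x21, P[2] = 0x8E, P[3] = 0xA2, P[4] = 0xBB, P[5] = 0xAB

P[1]: T = 0x2A, S = E(K, T) = 0x02; 0x23 ⊕ 0x02 = 0x21.
P[2]: T = 0x2B, S = E(K, T) = 0x03; 0x8D ⊕ 0x03 = 0x8E.
P[3]: T = 0x2C, S = E(K, T) = 0x04; 0xA6 ⊕ 0x04 = 0xA2.
P[4]: T = 0x2D, S = E(K, T) = 0x05; 0xBE ⊕ 0x05 = 0xBB.
P[5]: T = 0x2E, S = E(K, T) = 0x06; 0xAD ⊕ 0x06 = 0xAB.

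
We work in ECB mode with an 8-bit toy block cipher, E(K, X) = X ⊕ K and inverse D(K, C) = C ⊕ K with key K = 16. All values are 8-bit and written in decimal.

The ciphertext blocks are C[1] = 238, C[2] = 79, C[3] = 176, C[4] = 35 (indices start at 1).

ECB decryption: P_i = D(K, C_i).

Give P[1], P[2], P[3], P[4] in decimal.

P[1]: D(K, 238) = 254.
P[2]: D(K, 79) = 95.
P[3]: D(K, 176) = 160.
P[4]: D(K, 35) = 51.

P[1] = 254, P[2] = 95, P[3] = 160, P[4] = 51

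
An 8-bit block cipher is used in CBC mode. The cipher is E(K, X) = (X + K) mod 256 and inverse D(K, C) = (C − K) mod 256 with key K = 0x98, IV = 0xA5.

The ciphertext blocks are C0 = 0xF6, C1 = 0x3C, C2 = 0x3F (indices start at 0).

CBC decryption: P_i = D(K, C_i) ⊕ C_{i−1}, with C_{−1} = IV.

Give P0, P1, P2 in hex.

P0 = 0xFB, P1 = 0x52, P2 = 0x9B

P0: D(K, 0xF6) = 0x5E; 0x5E ⊕ 0xA5 = 0xFB.
P1: D(K, 0x3C) = 0xA4; 0xA4 ⊕ 0xF6 = 0x52.
P2: D(K, 0x3F) = 0xA7; 0xA7 ⊕ 0x3C = 0x9B.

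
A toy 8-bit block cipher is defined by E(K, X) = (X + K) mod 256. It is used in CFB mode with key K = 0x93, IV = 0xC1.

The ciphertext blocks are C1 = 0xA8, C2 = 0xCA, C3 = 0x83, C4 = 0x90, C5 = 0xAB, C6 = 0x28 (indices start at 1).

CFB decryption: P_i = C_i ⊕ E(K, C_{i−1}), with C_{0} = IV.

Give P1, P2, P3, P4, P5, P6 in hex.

P1 = 0xFC, P2 = 0xF1, P3 = 0xDE, P4 = 0x86, P5 = 0x88, P6 = 0x16

P1: E(K, 0xC1) = 0x54; 0xA8 ⊕ 0x54 = 0xFC.
P2: E(K, 0xA8) = 0x3B; 0xCA ⊕ 0x3B = 0xF1.
P3: E(K, 0xCA) = 0x5D; 0x83 ⊕ 0x5D = 0xDE.
P4: E(K, 0x83) = 0x16; 0x90 ⊕ 0x16 = 0x86.
P5: E(K, 0x90) = 0x23; 0xAB ⊕ 0x23 = 0x88.
P6: E(K, 0xAB) = 0x3E; 0x28 ⊕ 0x3E = 0x16.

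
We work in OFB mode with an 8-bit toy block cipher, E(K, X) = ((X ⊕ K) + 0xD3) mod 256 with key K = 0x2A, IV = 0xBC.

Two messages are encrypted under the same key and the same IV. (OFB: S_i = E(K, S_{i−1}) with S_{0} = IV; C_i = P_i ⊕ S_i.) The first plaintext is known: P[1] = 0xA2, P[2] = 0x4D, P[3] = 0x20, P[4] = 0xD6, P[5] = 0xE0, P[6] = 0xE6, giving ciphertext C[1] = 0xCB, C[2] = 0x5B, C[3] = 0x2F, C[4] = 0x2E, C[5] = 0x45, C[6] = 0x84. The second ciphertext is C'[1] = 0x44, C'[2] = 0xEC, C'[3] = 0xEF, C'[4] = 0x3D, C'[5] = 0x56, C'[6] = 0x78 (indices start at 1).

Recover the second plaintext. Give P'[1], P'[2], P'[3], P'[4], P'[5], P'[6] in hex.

In OFB with a reused IV, both messages share the same keystream S_i, so C_i ⊕ C'_i = P_i ⊕ P'_i and thus P'_i = P_i ⊕ C_i ⊕ C'_i.
P'[1]: 0xA2 ⊕ 0xCB ⊕ 0x44 = 0x2D.
P'[2]: 0x4D ⊕ 0x5B ⊕ 0xEC = 0xFA.
P'[3]: 0x20 ⊕ 0x2F ⊕ 0xEF = 0xE0.
P'[4]: 0xD6 ⊕ 0x2E ⊕ 0x3D = 0xC5.
P'[5]: 0xE0 ⊕ 0x45 ⊕ 0x56 = 0xF3.
P'[6]: 0xE6 ⊕ 0x84 ⊕ 0x78 = 0x1A.

P'[1] = 0x2D, P'[2] = 0xFA, P'[3] = 0xE0, P'[4] = 0xC5, P'[5] = 0xF3, P'[6] = 0x1A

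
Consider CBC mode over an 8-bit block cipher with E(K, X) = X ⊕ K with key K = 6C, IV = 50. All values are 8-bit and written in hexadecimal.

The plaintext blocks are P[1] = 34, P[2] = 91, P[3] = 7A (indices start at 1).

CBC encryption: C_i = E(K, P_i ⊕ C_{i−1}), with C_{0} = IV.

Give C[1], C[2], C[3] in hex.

C[1]: P[1] ⊕ 50 = 64; E(K, 64) = 08.
C[2]: P[2] ⊕ 08 = 99; E(K, 99) = F5.
C[3]: P[3] ⊕ F5 = 8F; E(K, 8F) = E3.

C[1] = 08, C[2] = F5, C[3] = E3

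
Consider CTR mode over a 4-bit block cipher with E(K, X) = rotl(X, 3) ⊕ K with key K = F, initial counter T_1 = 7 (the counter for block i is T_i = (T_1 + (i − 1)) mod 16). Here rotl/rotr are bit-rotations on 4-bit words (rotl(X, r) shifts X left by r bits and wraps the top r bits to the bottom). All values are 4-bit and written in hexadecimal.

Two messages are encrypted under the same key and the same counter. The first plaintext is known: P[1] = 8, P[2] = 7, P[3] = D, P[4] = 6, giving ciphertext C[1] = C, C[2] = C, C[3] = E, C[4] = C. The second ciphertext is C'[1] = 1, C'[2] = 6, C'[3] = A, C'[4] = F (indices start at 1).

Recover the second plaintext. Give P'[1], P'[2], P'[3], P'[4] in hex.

In CTR with a reused counter, both messages share the same keystream S_i, so C_i ⊕ C'_i = P_i ⊕ P'_i and thus P'_i = P_i ⊕ C_i ⊕ C'_i.
P'[1]: 8 ⊕ C ⊕ 1 = 5.
P'[2]: 7 ⊕ C ⊕ 6 = D.
P'[3]: D ⊕ E ⊕ A = 9.
P'[4]: 6 ⊕ C ⊕ F = 5.

P'[1] = 5, P'[2] = D, P'[3] = 9, P'[4] = 5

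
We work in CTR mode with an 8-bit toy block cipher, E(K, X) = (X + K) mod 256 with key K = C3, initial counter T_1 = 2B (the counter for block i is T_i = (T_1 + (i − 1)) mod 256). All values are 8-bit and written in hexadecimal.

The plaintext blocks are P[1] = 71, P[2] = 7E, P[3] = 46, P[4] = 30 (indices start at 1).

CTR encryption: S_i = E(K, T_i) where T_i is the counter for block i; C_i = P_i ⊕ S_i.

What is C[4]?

C[1]: T = 2B, S = E(K, T) = EE; 71 ⊕ EE = 9F.
C[2]: T = 2C, S = E(K, T) = EF; 7E ⊕ EF = 91.
C[3]: T = 2D, S = E(K, T) = F0; 46 ⊕ F0 = B6.
C[4]: T = 2E, S = E(K, T) = F1; 30 ⊕ F1 = C1.

C[4] = C1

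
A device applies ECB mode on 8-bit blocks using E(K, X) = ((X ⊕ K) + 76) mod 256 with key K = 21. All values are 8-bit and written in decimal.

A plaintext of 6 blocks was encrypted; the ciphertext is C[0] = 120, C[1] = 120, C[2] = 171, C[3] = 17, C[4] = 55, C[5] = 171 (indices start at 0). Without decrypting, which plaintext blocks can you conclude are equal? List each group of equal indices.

P[0] = P[1]; P[2] = P[5]

ECB encrypts each block independently with the same key, so equal ciphertext blocks imply equal plaintext blocks.
C[0] = C[1] = 120, so P[0] = P[1].
C[2] = C[5] = 171, so P[2] = P[5].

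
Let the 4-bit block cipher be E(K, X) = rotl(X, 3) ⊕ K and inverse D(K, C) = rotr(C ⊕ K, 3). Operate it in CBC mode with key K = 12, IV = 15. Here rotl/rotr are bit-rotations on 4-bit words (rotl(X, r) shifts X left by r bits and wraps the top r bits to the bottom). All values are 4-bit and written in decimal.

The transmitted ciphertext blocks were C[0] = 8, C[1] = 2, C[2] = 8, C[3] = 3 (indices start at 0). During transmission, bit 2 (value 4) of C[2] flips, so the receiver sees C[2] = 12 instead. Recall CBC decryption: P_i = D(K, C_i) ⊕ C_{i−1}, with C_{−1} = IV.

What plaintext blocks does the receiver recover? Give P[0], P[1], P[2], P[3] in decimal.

P[0] = 7, P[1] = 5, P[2] = 2, P[3] = 3

Only C[2] changed, to 12. In CBC, a change in C_i garbles P_i and flips the same bit in P_{i+1}. Decrypting the received ciphertext:
P[0]: D(K, 8) = 8; 8 ⊕ 15 = 7.
P[1]: D(K, 2) = 13; 13 ⊕ 8 = 5.
P[2]: D(K, 12) = 0; 0 ⊕ 2 = 2.
P[3]: D(K, 3) = 15; 15 ⊕ 12 = 3.
Blocks that differ from the original plaintext: P[2], P[3].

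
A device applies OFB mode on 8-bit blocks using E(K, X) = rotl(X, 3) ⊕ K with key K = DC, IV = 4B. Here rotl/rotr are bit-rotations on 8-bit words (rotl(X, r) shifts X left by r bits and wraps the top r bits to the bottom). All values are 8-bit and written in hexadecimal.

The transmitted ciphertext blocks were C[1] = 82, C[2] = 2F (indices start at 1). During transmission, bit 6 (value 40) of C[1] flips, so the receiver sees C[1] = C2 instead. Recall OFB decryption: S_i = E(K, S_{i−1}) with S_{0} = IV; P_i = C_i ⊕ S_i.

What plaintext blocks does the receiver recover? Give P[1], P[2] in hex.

Only C[1] changed, to C2. In OFB, a change in C_i flips the same bit in P_i only; the keystream is unaffected. Decrypting the received ciphertext:
P[1]: S = E(K, 4B) = 86; C2 ⊕ 86 = 44.
P[2]: S = E(K, 86) = E8; 2F ⊕ E8 = C7.
Blocks that differ from the original plaintext: P[1].

P[1] = 44, P[2] = C7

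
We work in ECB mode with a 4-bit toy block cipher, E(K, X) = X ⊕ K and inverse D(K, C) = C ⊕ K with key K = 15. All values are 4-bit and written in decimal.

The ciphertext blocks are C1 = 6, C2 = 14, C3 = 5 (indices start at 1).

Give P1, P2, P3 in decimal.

P1 = 9, P2 = 1, P3 = 10

ECB decryption: P_i = D(K, C_i).
P1: D(K, 6) = 9.
P2: D(K, 14) = 1.
P3: D(K, 5) = 10.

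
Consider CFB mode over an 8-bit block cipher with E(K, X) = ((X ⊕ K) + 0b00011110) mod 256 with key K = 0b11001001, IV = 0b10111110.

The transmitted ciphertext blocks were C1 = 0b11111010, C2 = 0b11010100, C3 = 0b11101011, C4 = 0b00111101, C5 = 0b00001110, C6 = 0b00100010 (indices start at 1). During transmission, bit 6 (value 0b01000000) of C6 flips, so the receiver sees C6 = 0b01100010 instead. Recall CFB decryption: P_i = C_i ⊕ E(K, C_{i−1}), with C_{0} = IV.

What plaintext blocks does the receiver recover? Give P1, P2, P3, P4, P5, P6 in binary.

Only C6 changed, to 0b01100010. In CFB, a change in C_i flips the same bit in P_i and garbles P_{i+1}. Decrypting the received ciphertext:
P1: E(K, 0b10111110) = 0b10010101; 0b11111010 ⊕ 0b10010101 = 0b01101111.
P2: E(K, 0b11111010) = 0b01010001; 0b11010100 ⊕ 0b01010001 = 0b10000101.
P3: E(K, 0b11010100) = 0b00111011; 0b11101011 ⊕ 0b00111011 = 0b11010000.
P4: E(K, 0b11101011) = 0b01000000; 0b00111101 ⊕ 0b01000000 = 0b01111101.
P5: E(K, 0b00111101) = 0b00010010; 0b00001110 ⊕ 0b00010010 = 0b00011100.
P6: E(K, 0b00001110) = 0b11100101; 0b01100010 ⊕ 0b11100101 = 0b10000111.
Blocks that differ from the original plaintext: P6.

P1 = 0b01101111, P2 = 0b10000101, P3 = 0b11010000, P4 = 0b01111101, P5 = 0b00011100, P6 = 0b10000111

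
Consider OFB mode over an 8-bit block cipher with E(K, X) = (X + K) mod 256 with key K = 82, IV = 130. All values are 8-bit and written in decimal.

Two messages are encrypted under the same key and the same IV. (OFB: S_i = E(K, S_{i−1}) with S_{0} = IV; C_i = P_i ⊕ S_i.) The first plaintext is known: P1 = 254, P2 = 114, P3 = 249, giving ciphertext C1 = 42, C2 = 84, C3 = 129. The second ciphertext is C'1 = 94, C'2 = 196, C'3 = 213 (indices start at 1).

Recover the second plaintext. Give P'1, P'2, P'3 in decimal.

P'1 = 138, P'2 = 226, P'3 = 173

In OFB with a reused IV, both messages share the same keystream S_i, so C_i ⊕ C'_i = P_i ⊕ P'_i and thus P'_i = P_i ⊕ C_i ⊕ C'_i.
P'1: 254 ⊕ 42 ⊕ 94 = 138.
P'2: 114 ⊕ 84 ⊕ 196 = 226.
P'3: 249 ⊕ 129 ⊕ 213 = 173.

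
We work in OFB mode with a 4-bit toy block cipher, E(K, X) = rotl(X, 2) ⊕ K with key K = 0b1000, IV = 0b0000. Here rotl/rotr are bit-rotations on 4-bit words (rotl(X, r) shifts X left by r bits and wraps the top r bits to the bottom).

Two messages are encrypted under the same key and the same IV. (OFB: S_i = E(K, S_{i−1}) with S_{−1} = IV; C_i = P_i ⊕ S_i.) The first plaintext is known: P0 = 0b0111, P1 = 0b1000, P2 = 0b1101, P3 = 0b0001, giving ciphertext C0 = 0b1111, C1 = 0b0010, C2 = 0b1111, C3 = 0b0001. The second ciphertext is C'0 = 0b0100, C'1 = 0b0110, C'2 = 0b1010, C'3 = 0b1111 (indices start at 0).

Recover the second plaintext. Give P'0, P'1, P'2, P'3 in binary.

P'0 = 0b1100, P'1 = 0b1100, P'2 = 0b1000, P'3 = 0b1111

In OFB with a reused IV, both messages share the same keystream S_i, so C_i ⊕ C'_i = P_i ⊕ P'_i and thus P'_i = P_i ⊕ C_i ⊕ C'_i.
P'0: 0b0111 ⊕ 0b1111 ⊕ 0b0100 = 0b1100.
P'1: 0b1000 ⊕ 0b0010 ⊕ 0b0110 = 0b1100.
P'2: 0b1101 ⊕ 0b1111 ⊕ 0b1010 = 0b1000.
P'3: 0b0001 ⊕ 0b0001 ⊕ 0b1111 = 0b1111.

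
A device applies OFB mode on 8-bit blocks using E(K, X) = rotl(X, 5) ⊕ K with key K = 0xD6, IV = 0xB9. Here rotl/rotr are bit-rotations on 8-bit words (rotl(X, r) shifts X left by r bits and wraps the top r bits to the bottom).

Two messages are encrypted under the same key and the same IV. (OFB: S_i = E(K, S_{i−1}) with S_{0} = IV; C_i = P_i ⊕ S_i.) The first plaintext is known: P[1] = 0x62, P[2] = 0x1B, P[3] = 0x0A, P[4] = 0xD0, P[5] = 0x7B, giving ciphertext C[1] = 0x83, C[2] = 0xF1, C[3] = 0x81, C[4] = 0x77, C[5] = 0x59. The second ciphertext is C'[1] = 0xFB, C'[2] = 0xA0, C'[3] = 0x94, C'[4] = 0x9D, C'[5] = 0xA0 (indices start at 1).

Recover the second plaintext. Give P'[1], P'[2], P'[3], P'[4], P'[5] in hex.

In OFB with a reused IV, both messages share the same keystream S_i, so C_i ⊕ C'_i = P_i ⊕ P'_i and thus P'_i = P_i ⊕ C_i ⊕ C'_i.
P'[1]: 0x62 ⊕ 0x83 ⊕ 0xFB = 0x1A.
P'[2]: 0x1B ⊕ 0xF1 ⊕ 0xA0 = 0x4A.
P'[3]: 0x0A ⊕ 0x81 ⊕ 0x94 = 0x1F.
P'[4]: 0xD0 ⊕ 0x77 ⊕ 0x9D = 0x3A.
P'[5]: 0x7B ⊕ 0x59 ⊕ 0xA0 = 0x82.

P'[1] = 0x1A, P'[2] = 0x4A, P'[3] = 0x1F, P'[4] = 0x3A, P'[5] = 0x82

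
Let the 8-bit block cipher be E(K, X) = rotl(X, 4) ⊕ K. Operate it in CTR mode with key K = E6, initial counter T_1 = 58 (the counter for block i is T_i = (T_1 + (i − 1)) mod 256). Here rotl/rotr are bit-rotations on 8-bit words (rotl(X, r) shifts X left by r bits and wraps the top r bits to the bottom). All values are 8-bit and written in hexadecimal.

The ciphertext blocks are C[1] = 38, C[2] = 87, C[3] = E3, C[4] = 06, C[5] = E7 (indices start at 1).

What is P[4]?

CTR decryption: S_i = E(K, T_i) where T_i is the counter for block i; P_i = C_i ⊕ S_i.
P[4]: T = 5B, S = E(K, T) = 53; 06 ⊕ 53 = 55.

P[4] = 55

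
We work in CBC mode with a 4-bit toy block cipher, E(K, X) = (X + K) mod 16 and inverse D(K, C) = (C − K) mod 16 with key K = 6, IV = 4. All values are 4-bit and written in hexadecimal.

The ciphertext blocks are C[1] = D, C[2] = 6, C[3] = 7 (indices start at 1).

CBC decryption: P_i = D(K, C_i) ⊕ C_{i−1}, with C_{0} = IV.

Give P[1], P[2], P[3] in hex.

P[1]: D(K, D) = 7; 7 ⊕ 4 = 3.
P[2]: D(K, 6) = 0; 0 ⊕ D = D.
P[3]: D(K, 7) = 1; 1 ⊕ 6 = 7.

P[1] = 3, P[2] = D, P[3] = 7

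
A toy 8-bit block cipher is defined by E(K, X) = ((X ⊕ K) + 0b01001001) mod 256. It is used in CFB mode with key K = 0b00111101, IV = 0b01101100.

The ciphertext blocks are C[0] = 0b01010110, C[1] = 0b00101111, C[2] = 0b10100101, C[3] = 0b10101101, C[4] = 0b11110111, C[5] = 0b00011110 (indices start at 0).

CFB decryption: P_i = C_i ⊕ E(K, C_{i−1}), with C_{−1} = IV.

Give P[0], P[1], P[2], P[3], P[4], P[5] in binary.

P[0]: E(K, 0b01101100) = 0b10011010; 0b01010110 ⊕ 0b10011010 = 0b11001100.
P[1]: E(K, 0b01010110) = 0b10110100; 0b00101111 ⊕ 0b10110100 = 0b10011011.
P[2]: E(K, 0b00101111) = 0b01011011; 0b10100101 ⊕ 0b01011011 = 0b11111110.
P[3]: E(K, 0b10100101) = 0b11100001; 0b10101101 ⊕ 0b11100001 = 0b01001100.
P[4]: E(K, 0b10101101) = 0b11011001; 0b11110111 ⊕ 0b11011001 = 0b00101110.
P[5]: E(K, 0b11110111) = 0b00010011; 0b00011110 ⊕ 0b00010011 = 0b00001101.

P[0] = 0b11001100, P[1] = 0b10011011, P[2] = 0b11111110, P[3] = 0b01001100, P[4] = 0b00101110, P[5] = 0b00001101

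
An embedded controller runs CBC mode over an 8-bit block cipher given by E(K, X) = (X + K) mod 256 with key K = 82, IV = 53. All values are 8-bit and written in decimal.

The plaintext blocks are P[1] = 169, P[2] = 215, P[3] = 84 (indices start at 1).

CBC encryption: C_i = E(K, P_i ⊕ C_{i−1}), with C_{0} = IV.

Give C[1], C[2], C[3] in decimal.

C[1]: P[1] ⊕ 53 = 156; E(K, 156) = 238.
C[2]: P[2] ⊕ 238 = 57; E(K, 57) = 139.
C[3]: P[3] ⊕ 139 = 223; E(K, 223) = 49.

C[1] = 238, C[2] = 139, C[3] = 49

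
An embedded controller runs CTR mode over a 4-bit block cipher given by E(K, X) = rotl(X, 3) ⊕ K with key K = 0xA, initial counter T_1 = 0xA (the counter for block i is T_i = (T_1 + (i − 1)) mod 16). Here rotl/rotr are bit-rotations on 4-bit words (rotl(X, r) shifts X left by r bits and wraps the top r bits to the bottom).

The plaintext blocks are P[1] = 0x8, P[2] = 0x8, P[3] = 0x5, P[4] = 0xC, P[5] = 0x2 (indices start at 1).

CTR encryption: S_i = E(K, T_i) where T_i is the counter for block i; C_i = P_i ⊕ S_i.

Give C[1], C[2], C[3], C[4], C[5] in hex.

C[1] = 0x7, C[2] = 0xF, C[3] = 0x9, C[4] = 0x8, C[5] = 0xF

C[1]: T = 0xA, S = E(K, T) = 0xF; 0x8 ⊕ 0xF = 0x7.
C[2]: T = 0xB, S = E(K, T) = 0x7; 0x8 ⊕ 0x7 = 0xF.
C[3]: T = 0xC, S = E(K, T) = 0xC; 0x5 ⊕ 0xC = 0x9.
C[4]: T = 0xD, S = E(K, T) = 0x4; 0xC ⊕ 0x4 = 0x8.
C[5]: T = 0xE, S = E(K, T) = 0xD; 0x2 ⊕ 0xD = 0xF.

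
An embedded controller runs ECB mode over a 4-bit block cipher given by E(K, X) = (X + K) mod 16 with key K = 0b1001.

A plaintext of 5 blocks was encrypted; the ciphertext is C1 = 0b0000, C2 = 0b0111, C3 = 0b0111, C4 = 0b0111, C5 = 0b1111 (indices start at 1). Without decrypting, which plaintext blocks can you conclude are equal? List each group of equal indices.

ECB encrypts each block independently with the same key, so equal ciphertext blocks imply equal plaintext blocks.
C2 = C3 = C4 = 0b0111, so P2 = P3 = P4.

P2 = P3 = P4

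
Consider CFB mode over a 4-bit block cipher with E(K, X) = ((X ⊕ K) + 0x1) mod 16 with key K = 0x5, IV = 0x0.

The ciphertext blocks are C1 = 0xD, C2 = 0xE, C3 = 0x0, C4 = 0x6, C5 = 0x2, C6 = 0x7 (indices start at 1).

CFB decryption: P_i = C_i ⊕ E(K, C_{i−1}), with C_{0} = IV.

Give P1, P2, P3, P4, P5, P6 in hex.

P1: E(K, 0x0) = 0x6; 0xD ⊕ 0x6 = 0xB.
P2: E(K, 0xD) = 0x9; 0xE ⊕ 0x9 = 0x7.
P3: E(K, 0xE) = 0xC; 0x0 ⊕ 0xC = 0xC.
P4: E(K, 0x0) = 0x6; 0x6 ⊕ 0x6 = 0x0.
P5: E(K, 0x6) = 0x4; 0x2 ⊕ 0x4 = 0x6.
P6: E(K, 0x2) = 0x8; 0x7 ⊕ 0x8 = 0xF.

P1 = 0xB, P2 = 0x7, P3 = 0xC, P4 = 0x0, P5 = 0x6, P6 = 0xF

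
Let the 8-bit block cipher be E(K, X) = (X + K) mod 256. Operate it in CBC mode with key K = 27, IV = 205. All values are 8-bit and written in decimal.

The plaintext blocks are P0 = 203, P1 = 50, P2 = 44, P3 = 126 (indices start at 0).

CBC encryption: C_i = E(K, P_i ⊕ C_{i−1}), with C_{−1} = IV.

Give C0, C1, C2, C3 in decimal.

C0 = 33, C1 = 46, C2 = 29, C3 = 126

C0: P0 ⊕ 205 = 6; E(K, 6) = 33.
C1: P1 ⊕ 33 = 19; E(K, 19) = 46.
C2: P2 ⊕ 46 = 2; E(K, 2) = 29.
C3: P3 ⊕ 29 = 99; E(K, 99) = 126.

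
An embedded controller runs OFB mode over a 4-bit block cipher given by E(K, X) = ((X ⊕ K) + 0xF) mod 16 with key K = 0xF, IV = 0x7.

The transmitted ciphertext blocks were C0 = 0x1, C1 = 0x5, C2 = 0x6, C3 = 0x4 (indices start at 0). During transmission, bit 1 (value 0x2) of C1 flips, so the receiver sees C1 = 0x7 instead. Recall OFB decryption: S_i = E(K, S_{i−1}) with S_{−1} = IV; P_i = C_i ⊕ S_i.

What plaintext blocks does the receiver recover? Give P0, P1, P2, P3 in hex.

P0 = 0x6, P1 = 0x0, P2 = 0x1, P3 = 0x3

Only C1 changed, to 0x7. In OFB, a change in C_i flips the same bit in P_i only; the keystream is unaffected. Decrypting the received ciphertext:
P0: S = E(K, 0x7) = 0x7; 0x1 ⊕ 0x7 = 0x6.
P1: S = E(K, 0x7) = 0x7; 0x7 ⊕ 0x7 = 0x0.
P2: S = E(K, 0x7) = 0x7; 0x6 ⊕ 0x7 = 0x1.
P3: S = E(K, 0x7) = 0x7; 0x4 ⊕ 0x7 = 0x3.
Blocks that differ from the original plaintext: P1.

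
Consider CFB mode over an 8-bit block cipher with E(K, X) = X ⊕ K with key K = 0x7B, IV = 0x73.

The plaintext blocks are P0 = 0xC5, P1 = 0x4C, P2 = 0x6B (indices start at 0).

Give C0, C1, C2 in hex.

C0 = 0xCD, C1 = 0xFA, C2 = 0xEA

CFB encryption: C_i = P_i ⊕ E(K, C_{i−1}), with C_{−1} = IV.
C0: E(K, 0x73) = 0x08; 0xC5 ⊕ 0x08 = 0xCD.
C1: E(K, 0xCD) = 0xB6; 0x4C ⊕ 0xB6 = 0xFA.
C2: E(K, 0xFA) = 0x81; 0x6B ⊕ 0x81 = 0xEA.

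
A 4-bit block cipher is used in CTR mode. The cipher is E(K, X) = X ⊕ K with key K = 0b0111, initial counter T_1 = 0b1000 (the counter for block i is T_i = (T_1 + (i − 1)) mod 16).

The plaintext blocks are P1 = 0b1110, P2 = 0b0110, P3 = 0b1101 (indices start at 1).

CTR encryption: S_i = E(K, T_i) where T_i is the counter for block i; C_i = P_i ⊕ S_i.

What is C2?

C1: T = 0b1000, S = E(K, T) = 0b1111; 0b1110 ⊕ 0b1111 = 0b0001.
C2: T = 0b1001, S = E(K, T) = 0b1110; 0b0110 ⊕ 0b1110 = 0b1000.

C2 = 0b1000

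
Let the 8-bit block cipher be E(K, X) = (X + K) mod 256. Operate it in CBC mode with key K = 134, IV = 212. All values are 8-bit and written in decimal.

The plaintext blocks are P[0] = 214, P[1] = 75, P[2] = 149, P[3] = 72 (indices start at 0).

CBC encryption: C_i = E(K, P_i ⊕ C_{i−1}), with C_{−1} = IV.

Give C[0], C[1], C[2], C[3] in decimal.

C[0]: P[0] ⊕ 212 = 2; E(K, 2) = 136.
C[1]: P[1] ⊕ 136 = 195; E(K, 195) = 73.
C[2]: P[2] ⊕ 73 = 220; E(K, 220) = 98.
C[3]: P[3] ⊕ 98 = 42; E(K, 42) = 176.

C[0] = 136, C[1] = 73, C[2] = 98, C[3] = 176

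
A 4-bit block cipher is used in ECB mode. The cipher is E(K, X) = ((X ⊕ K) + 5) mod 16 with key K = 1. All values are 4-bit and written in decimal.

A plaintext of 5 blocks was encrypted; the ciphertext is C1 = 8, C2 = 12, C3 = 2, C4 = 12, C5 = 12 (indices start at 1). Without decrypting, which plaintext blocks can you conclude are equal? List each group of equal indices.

ECB encrypts each block independently with the same key, so equal ciphertext blocks imply equal plaintext blocks.
C2 = C4 = C5 = 12, so P2 = P4 = P5.

P2 = P4 = P5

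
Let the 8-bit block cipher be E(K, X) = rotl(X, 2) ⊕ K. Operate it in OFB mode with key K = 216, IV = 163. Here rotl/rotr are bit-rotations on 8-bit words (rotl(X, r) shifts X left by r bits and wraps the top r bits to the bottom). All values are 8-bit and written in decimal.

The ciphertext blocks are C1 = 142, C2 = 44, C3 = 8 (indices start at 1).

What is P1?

OFB decryption: S_i = E(K, S_{i−1}) with S_{0} = IV; P_i = C_i ⊕ S_i.
P1: S = E(K, 163) = 86; 142 ⊕ 86 = 216.

P1 = 216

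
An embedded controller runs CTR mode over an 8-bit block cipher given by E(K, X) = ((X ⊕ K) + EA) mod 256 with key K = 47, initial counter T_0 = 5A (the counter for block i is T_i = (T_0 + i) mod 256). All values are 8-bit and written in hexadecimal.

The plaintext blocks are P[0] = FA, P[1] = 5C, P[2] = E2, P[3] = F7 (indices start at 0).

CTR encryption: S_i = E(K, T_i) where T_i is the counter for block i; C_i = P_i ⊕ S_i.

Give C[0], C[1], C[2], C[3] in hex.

C[0]: T = 5A, S = E(K, T) = 07; FA ⊕ 07 = FD.
C[1]: T = 5B, S = E(K, T) = 06; 5C ⊕ 06 = 5A.
C[2]: T = 5C, S = E(K, T) = 05; E2 ⊕ 05 = E7.
C[3]: T = 5D, S = E(K, T) = 04; F7 ⊕ 04 = F3.

C[0] = FD, C[1] = 5A, C[2] = E7, C[3] = F3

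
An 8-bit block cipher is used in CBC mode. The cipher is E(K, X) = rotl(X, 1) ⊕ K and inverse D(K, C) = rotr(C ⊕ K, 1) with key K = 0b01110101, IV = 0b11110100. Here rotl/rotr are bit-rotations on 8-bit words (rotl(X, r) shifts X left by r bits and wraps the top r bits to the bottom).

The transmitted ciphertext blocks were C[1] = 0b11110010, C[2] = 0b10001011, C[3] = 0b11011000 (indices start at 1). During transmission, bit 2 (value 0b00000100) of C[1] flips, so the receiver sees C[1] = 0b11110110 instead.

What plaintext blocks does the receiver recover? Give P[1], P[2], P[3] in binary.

CBC decryption: P_i = D(K, C_i) ⊕ C_{i−1}, with C_{0} = IV.
Only C[1] changed, to 0b11110110. In CBC, a change in C_i garbles P_i and flips the same bit in P_{i+1}. Decrypting the received ciphertext:
P[1]: D(K, 0b11110110) = 0b11000001; 0b11000001 ⊕ 0b11110100 = 0b00110101.
P[2]: D(K, 0b10001011) = 0b01111111; 0b01111111 ⊕ 0b11110110 = 0b10001001.
P[3]: D(K, 0b11011000) = 0b11010110; 0b11010110 ⊕ 0b10001011 = 0b01011101.
Blocks that differ from the original plaintext: P[1], P[2].

P[1] = 0b00110101, P[2] = 0b10001001, P[3] = 0b01011101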